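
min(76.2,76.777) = 76.2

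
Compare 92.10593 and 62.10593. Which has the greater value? 92.10593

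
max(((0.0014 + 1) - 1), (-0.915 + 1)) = 0.085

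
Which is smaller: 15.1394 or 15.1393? 15.1393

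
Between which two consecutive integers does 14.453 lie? 14 and 15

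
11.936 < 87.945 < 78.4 False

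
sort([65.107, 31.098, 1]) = [1, 31.098, 65.107]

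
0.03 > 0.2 False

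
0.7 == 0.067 False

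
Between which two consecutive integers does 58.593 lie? 58 and 59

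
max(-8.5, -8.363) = -8.363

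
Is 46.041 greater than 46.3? No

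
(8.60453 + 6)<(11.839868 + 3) True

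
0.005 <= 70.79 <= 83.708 True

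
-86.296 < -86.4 False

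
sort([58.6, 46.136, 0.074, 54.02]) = [0.074, 46.136, 54.02, 58.6]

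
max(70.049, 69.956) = 70.049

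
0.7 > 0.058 True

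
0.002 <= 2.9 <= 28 True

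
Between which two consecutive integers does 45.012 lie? 45 and 46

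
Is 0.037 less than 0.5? Yes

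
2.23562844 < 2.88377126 True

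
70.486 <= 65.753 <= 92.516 False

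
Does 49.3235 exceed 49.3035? Yes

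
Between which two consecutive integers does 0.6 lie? 0 and 1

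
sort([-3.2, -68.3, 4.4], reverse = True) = [4.4, -3.2, -68.3]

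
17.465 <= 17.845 True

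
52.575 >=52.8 False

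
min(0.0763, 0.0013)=0.0013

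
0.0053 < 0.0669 True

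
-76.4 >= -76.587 True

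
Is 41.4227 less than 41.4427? Yes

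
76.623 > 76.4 True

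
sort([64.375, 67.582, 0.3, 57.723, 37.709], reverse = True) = [67.582, 64.375, 57.723, 37.709, 0.3]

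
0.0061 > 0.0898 False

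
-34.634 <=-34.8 False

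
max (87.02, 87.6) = 87.6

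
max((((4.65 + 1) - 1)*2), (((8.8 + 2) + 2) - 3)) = 9.8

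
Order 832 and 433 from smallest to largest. 433, 832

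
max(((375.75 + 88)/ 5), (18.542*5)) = 92.75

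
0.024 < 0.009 False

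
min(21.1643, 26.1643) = 21.1643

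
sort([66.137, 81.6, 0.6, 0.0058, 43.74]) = [0.0058, 0.6, 43.74, 66.137, 81.6]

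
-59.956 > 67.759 False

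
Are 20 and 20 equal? Yes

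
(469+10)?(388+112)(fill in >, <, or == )<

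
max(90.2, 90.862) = 90.862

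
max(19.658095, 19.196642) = 19.658095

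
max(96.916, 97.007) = 97.007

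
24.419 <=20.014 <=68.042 False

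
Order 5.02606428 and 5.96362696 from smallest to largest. 5.02606428, 5.96362696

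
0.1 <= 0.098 False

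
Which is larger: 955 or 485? 955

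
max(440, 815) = 815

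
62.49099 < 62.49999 True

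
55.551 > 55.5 True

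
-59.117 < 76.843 True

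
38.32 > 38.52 False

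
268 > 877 False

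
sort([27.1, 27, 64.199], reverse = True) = [64.199, 27.1, 27]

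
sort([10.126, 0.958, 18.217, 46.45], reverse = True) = [46.45, 18.217, 10.126, 0.958]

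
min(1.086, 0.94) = 0.94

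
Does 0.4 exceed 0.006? Yes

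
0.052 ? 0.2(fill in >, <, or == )<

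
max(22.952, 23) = 23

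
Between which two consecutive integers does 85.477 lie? 85 and 86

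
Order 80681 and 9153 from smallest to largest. 9153, 80681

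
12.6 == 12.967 False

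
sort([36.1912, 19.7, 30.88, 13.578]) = [13.578, 19.7, 30.88, 36.1912]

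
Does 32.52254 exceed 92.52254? No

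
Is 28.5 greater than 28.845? No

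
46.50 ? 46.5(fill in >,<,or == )==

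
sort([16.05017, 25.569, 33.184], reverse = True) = [33.184, 25.569, 16.05017]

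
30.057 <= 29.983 False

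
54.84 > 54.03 True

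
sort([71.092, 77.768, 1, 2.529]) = [1, 2.529, 71.092, 77.768]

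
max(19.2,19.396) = 19.396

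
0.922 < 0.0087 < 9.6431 False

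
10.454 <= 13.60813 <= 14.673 True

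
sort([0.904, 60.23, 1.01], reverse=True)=[60.23, 1.01, 0.904]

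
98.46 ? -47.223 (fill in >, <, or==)>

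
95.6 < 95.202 False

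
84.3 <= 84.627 True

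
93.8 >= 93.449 True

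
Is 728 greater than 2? Yes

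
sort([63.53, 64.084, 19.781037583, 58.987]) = [19.781037583, 58.987, 63.53, 64.084]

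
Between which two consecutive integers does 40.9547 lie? 40 and 41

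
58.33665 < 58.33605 False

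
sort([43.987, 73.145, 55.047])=[43.987, 55.047, 73.145]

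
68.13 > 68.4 False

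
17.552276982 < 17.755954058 True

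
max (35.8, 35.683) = 35.8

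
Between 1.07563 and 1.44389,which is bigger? 1.44389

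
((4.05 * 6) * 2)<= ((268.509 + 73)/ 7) True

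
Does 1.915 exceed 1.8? Yes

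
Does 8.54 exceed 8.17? Yes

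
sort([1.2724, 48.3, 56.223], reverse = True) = [56.223, 48.3, 1.2724]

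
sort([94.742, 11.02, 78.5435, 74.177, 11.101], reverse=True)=[94.742, 78.5435, 74.177, 11.101, 11.02]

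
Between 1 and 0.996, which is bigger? 1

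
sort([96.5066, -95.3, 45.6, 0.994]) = [-95.3, 0.994, 45.6, 96.5066]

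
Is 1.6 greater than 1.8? No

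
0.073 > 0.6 False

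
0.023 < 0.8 True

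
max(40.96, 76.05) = 76.05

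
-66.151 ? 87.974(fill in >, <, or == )<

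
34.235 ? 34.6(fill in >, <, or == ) <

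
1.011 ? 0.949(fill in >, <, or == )>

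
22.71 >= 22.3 True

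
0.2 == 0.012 False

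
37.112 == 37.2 False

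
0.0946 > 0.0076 True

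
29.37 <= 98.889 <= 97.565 False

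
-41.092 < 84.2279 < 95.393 True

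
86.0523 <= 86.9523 True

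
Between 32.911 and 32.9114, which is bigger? 32.9114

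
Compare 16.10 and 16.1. They are equal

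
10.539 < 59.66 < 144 True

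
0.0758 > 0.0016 True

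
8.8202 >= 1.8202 True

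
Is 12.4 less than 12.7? Yes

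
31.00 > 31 False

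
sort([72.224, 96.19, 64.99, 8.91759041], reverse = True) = [96.19, 72.224, 64.99, 8.91759041]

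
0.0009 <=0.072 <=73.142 True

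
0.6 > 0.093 True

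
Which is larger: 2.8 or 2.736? 2.8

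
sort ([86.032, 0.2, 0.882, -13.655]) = [-13.655, 0.2, 0.882, 86.032]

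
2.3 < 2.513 True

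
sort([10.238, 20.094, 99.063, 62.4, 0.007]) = [0.007, 10.238, 20.094, 62.4, 99.063]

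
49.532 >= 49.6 False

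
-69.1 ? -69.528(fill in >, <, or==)>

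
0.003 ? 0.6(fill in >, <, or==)<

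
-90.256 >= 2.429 False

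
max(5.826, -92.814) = 5.826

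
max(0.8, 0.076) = 0.8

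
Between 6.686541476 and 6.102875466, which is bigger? 6.686541476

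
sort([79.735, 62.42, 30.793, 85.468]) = [30.793, 62.42, 79.735, 85.468]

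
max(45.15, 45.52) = 45.52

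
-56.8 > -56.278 False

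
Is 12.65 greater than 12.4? Yes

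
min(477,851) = 477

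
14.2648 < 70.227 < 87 True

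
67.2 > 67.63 False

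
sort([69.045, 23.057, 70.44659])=[23.057, 69.045, 70.44659]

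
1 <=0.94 False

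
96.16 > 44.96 True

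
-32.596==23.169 False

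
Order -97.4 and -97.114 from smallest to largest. -97.4, -97.114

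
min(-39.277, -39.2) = -39.277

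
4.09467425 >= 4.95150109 False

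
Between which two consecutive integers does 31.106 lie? 31 and 32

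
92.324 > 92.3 True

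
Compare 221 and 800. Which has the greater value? 800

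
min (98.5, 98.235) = 98.235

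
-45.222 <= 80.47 True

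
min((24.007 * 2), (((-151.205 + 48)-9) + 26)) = -86.205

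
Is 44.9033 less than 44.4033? No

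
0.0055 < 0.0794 True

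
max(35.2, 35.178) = 35.2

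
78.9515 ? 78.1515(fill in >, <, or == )>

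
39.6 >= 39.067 True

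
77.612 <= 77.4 False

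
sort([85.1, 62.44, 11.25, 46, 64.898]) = [11.25, 46, 62.44, 64.898, 85.1]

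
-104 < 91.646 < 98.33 True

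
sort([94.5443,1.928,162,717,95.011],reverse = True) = [717,162,95.011,94.5443,1.928]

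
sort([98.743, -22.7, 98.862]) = [-22.7, 98.743, 98.862]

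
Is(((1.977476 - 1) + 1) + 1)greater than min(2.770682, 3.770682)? Yes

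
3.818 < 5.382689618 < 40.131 True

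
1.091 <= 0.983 False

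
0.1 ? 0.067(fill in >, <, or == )>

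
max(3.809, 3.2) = 3.809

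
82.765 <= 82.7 False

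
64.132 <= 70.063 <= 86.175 True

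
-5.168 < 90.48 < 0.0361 False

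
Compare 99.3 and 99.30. They are equal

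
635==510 False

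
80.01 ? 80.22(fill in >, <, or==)<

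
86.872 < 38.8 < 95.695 False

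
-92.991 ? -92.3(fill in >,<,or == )<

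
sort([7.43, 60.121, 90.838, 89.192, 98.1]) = [7.43, 60.121, 89.192, 90.838, 98.1]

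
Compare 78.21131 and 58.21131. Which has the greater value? 78.21131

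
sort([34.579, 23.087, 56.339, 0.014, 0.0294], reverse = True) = [56.339, 34.579, 23.087, 0.0294, 0.014]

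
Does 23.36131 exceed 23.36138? No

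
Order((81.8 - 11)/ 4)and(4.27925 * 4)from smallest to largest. (4.27925 * 4),((81.8 - 11)/ 4)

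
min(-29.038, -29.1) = -29.1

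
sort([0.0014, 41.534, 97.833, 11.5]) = [0.0014, 11.5, 41.534, 97.833]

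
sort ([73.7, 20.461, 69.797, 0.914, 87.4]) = [0.914, 20.461, 69.797, 73.7, 87.4]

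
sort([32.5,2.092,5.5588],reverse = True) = [32.5,5.5588,2.092]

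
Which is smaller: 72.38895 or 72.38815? 72.38815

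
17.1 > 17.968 False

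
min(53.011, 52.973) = 52.973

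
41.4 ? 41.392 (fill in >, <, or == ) >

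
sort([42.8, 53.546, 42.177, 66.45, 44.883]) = [42.177, 42.8, 44.883, 53.546, 66.45]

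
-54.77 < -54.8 False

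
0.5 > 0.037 True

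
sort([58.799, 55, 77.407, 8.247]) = [8.247, 55, 58.799, 77.407]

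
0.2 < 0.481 True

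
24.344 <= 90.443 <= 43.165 False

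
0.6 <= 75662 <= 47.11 False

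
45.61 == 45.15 False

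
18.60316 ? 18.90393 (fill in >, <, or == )<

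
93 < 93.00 False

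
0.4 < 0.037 False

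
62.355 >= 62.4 False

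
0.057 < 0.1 True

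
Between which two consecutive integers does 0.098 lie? 0 and 1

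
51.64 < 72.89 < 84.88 True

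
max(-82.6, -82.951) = -82.6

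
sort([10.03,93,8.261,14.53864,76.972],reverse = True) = [93,76.972,14.53864,10.03,8.261]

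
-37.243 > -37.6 True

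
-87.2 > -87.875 True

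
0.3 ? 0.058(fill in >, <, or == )>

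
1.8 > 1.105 True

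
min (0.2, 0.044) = 0.044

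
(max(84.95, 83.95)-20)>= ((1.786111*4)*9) True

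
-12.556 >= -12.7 True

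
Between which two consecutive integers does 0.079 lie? 0 and 1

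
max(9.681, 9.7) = 9.7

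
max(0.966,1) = 1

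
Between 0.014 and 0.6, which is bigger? 0.6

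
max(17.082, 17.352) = 17.352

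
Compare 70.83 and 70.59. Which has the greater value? 70.83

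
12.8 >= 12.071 True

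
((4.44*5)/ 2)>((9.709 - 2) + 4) False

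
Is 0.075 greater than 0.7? No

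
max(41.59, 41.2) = 41.59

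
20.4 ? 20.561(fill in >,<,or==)<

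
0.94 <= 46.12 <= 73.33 True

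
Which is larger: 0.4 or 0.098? 0.4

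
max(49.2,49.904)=49.904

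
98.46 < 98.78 True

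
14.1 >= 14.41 False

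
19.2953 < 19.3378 True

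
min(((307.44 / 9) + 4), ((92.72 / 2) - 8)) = 38.16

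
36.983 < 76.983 True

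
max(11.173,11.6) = 11.6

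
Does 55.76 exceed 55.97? No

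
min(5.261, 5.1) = 5.1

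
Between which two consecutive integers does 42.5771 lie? 42 and 43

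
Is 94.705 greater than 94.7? Yes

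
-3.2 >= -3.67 True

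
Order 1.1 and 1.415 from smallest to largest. 1.1, 1.415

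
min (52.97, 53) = 52.97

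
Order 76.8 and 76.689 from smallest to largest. 76.689, 76.8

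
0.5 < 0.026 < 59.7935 False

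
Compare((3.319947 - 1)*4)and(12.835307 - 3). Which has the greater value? (12.835307 - 3)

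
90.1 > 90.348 False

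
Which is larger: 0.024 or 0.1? 0.1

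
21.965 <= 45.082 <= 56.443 True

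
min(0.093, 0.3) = 0.093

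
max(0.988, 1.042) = 1.042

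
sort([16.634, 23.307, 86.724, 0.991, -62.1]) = [-62.1, 0.991, 16.634, 23.307, 86.724]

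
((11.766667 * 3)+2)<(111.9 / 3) False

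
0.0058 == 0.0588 False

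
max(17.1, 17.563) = 17.563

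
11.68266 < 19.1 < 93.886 True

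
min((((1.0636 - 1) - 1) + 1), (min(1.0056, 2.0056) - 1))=0.0056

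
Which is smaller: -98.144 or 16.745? -98.144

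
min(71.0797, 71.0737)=71.0737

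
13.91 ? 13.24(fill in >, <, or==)>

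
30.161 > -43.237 True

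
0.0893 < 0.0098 False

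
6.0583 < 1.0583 False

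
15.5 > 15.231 True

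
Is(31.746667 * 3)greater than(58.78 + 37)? No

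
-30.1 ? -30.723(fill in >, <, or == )>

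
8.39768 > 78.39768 False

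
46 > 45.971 True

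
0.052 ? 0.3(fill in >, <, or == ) <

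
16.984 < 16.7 False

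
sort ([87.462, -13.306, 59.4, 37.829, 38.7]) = [-13.306, 37.829, 38.7, 59.4, 87.462]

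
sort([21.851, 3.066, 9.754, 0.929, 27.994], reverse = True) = [27.994, 21.851, 9.754, 3.066, 0.929]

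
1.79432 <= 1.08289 False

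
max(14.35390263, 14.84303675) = 14.84303675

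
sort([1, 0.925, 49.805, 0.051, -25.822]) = [-25.822, 0.051, 0.925, 1, 49.805]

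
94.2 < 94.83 True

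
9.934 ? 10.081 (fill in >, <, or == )<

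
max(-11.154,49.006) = 49.006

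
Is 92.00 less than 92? No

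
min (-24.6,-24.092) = -24.6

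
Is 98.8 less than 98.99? Yes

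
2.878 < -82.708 False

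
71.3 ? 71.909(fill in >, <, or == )<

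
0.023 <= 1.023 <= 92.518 True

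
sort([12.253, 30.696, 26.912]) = [12.253, 26.912, 30.696]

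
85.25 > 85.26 False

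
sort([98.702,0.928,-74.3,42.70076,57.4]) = [-74.3,0.928,42.70076,57.4,98.702]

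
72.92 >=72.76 True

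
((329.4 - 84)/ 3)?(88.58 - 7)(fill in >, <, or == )>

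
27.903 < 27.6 False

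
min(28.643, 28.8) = 28.643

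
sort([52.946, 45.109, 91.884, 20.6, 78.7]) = [20.6, 45.109, 52.946, 78.7, 91.884]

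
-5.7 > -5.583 False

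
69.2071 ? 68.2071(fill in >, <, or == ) >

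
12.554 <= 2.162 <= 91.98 False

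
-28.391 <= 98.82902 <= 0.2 False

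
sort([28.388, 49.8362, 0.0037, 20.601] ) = [0.0037, 20.601, 28.388, 49.8362]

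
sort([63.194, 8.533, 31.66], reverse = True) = [63.194, 31.66, 8.533]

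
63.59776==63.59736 False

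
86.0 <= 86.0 True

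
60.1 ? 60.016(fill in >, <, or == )>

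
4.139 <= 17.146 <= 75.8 True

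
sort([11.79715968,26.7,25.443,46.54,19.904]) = [11.79715968,19.904,25.443,26.7,46.54]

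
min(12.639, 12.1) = 12.1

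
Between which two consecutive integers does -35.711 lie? -36 and -35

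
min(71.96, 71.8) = 71.8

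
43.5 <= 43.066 False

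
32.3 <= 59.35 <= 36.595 False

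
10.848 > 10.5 True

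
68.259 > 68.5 False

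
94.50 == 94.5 True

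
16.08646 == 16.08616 False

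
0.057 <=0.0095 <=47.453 False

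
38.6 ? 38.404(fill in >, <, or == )>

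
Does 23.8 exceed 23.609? Yes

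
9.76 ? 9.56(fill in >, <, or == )>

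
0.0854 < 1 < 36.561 True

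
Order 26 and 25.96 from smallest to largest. 25.96, 26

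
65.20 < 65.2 False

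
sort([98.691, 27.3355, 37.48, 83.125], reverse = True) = [98.691, 83.125, 37.48, 27.3355]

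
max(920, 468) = 920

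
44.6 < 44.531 False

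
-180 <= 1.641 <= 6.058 True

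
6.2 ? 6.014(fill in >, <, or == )>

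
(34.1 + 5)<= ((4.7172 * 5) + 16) True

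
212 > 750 False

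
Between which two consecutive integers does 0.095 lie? 0 and 1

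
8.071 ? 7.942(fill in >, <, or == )>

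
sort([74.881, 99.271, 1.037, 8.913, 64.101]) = [1.037, 8.913, 64.101, 74.881, 99.271]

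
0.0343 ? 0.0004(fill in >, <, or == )>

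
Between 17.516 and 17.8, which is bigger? 17.8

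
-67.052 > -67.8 True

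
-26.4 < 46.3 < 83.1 True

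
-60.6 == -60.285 False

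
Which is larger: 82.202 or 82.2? 82.202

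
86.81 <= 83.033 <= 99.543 False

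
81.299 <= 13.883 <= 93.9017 False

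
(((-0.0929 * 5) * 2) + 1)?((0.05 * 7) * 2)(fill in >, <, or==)<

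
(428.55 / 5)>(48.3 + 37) True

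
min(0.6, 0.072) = 0.072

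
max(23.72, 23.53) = 23.72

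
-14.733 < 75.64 True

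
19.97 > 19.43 True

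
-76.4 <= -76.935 False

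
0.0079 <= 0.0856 True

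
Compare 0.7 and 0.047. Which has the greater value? 0.7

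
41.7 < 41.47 False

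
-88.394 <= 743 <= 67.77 False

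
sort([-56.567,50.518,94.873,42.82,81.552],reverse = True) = [94.873,81.552,50.518,42.82,-56.567]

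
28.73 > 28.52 True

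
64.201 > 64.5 False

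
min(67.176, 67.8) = 67.176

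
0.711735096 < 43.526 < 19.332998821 False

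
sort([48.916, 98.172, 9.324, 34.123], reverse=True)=[98.172, 48.916, 34.123, 9.324]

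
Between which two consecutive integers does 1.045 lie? 1 and 2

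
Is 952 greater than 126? Yes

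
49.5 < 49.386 False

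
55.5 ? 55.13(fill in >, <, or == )>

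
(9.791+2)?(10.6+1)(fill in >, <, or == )>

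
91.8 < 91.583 False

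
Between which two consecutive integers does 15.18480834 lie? 15 and 16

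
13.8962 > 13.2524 True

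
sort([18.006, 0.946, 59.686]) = [0.946, 18.006, 59.686]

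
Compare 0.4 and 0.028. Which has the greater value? 0.4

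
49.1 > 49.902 False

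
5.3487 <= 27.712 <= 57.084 True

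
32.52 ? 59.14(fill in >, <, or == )<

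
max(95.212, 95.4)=95.4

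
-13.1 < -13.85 False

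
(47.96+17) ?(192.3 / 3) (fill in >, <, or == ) >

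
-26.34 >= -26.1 False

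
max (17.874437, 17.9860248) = 17.9860248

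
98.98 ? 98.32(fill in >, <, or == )>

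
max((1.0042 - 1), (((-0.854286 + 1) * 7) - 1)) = 0.019998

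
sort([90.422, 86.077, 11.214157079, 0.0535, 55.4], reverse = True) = [90.422, 86.077, 55.4, 11.214157079, 0.0535]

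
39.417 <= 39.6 True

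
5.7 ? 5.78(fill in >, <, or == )<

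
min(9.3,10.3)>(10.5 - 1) False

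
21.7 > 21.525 True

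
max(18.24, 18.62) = 18.62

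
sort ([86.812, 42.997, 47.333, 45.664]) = [42.997, 45.664, 47.333, 86.812]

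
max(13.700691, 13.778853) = 13.778853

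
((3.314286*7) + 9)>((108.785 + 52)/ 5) True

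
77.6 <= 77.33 False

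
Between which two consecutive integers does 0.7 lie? 0 and 1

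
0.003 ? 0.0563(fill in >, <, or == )<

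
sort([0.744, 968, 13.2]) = [0.744, 13.2, 968]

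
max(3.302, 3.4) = 3.4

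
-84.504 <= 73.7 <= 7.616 False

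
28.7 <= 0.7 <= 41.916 False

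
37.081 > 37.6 False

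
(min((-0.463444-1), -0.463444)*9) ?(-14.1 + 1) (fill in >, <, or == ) <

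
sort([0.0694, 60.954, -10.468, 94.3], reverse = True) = [94.3, 60.954, 0.0694, -10.468]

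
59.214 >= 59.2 True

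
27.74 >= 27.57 True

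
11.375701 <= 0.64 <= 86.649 False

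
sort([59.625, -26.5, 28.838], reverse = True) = [59.625, 28.838, -26.5]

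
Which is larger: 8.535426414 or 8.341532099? 8.535426414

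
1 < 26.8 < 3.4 False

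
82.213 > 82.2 True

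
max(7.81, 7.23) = 7.81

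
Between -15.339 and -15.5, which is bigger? -15.339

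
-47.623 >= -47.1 False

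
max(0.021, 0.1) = 0.1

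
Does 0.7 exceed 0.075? Yes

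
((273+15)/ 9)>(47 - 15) False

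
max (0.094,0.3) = 0.3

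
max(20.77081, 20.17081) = 20.77081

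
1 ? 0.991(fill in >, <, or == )>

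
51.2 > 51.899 False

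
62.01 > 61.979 True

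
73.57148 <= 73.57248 True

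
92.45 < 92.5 True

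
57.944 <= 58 True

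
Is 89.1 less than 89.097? No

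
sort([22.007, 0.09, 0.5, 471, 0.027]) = [0.027, 0.09, 0.5, 22.007, 471]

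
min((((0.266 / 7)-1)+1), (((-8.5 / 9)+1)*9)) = 0.038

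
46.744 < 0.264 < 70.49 False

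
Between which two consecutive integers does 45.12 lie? 45 and 46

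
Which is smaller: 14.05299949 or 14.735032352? 14.05299949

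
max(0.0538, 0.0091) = 0.0538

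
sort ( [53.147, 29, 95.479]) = [29, 53.147, 95.479]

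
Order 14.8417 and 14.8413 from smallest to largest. 14.8413, 14.8417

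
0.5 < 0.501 True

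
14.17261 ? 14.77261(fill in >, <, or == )<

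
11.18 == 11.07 False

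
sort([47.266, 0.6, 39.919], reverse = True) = [47.266, 39.919, 0.6]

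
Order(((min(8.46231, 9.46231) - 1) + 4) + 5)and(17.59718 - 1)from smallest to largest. (((min(8.46231, 9.46231) - 1) + 4) + 5), (17.59718 - 1)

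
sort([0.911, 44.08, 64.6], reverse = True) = [64.6, 44.08, 0.911]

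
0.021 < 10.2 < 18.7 True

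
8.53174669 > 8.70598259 False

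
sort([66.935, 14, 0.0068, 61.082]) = [0.0068, 14, 61.082, 66.935]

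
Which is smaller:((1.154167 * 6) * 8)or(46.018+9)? (46.018+9)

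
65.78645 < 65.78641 False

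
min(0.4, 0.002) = 0.002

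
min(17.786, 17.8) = 17.786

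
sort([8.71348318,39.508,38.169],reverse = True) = [39.508,38.169,8.71348318]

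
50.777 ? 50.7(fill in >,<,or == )>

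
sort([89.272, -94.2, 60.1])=[-94.2, 60.1, 89.272]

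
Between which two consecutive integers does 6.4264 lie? 6 and 7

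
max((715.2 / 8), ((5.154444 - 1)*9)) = 89.4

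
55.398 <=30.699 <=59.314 False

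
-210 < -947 False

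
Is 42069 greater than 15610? Yes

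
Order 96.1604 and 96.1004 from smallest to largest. 96.1004, 96.1604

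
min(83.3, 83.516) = 83.3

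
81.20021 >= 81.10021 True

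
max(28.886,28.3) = 28.886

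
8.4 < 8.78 True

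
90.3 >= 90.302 False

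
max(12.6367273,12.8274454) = 12.8274454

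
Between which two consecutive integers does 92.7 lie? 92 and 93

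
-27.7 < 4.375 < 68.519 True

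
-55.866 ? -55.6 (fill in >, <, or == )<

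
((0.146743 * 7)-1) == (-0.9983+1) False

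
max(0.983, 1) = 1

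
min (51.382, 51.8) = 51.382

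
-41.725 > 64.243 False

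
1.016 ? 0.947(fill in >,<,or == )>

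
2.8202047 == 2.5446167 False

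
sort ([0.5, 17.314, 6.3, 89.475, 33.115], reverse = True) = [89.475, 33.115, 17.314, 6.3, 0.5]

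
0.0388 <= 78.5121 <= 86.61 True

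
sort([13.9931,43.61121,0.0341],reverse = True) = [43.61121,13.9931,0.0341]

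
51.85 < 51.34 False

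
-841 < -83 True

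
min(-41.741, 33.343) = -41.741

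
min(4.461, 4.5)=4.461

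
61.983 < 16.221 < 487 False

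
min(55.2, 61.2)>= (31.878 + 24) False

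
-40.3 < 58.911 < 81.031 True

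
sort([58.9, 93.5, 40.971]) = [40.971, 58.9, 93.5]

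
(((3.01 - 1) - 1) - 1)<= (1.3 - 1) True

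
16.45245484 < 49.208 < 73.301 True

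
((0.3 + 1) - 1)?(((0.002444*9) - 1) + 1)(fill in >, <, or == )>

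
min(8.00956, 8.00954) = 8.00954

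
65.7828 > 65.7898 False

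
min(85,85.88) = 85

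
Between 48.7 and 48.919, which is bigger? 48.919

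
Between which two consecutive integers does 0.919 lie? 0 and 1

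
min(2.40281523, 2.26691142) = 2.26691142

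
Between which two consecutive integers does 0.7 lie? 0 and 1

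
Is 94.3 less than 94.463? Yes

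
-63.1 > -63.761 True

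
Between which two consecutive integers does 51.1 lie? 51 and 52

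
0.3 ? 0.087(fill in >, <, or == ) >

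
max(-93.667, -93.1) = -93.1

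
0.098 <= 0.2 True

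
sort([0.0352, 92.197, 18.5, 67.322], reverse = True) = [92.197, 67.322, 18.5, 0.0352]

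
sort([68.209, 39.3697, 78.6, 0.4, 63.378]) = [0.4, 39.3697, 63.378, 68.209, 78.6]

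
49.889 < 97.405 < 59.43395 False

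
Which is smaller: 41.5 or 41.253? 41.253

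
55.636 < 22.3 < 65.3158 False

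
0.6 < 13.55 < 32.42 True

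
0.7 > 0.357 True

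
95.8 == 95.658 False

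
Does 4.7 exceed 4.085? Yes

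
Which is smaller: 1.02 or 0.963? 0.963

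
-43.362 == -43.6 False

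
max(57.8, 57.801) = 57.801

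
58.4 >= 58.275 True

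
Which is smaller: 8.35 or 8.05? 8.05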